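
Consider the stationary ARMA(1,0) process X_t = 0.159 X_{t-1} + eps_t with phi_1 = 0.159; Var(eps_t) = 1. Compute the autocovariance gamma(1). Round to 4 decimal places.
\gamma(1) = 0.1631

Multiply the model equation by X_{t-k} and take expectations. With theta_0 = psi_0 = 1 and psi_j the MA(infinity) weights, this gives
  gamma(k) - sum_i phi_i gamma(k-i) = c_k,
  c_k = sigma^2 * sum_{j=k..q} theta_j psi_{j-k}   (c_k = 0 for k > q),
using gamma(-m) = gamma(m).
Pure AR (q = 0): c_0 = sigma^2 = 1, c_k = 0 for k >= 1.
Equations for k = 0 and k = 1 (AR order 1):
  gamma(0) = phi_1 gamma(1) + c_0
  gamma(1) = phi_1 gamma(0) + c_1
Substituting the second into the first: gamma(0) (1 - phi_1^2) = c_0 + phi_1 c_1, so
  gamma(0) = c_0 / (1 - phi_1^2) = 1 / (1 - (0.159)^2) = 1 / 0.974719 = 1.025937.
  gamma(1) = phi_1 gamma(0) = (0.159)(1.025937) = 0.163124.
Therefore gamma(1) = 0.1631 (to 4 decimal places).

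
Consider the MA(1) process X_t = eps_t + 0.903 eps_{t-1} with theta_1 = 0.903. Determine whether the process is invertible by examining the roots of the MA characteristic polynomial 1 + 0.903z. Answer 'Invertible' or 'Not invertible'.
\text{Invertible}

The MA(q) characteristic polynomial is P(z) = 1 + 0.903z.
Invertibility requires all roots to lie outside the unit circle, i.e. |z| > 1 for every root.
This is linear in z: 1 + (0.903) z = 0  =>  z = -1/(0.903) = -1.10742,  |z| = 1.10742.
Moduli of all roots: 1.1074.
All moduli strictly greater than 1? Yes.
Verdict: Invertible.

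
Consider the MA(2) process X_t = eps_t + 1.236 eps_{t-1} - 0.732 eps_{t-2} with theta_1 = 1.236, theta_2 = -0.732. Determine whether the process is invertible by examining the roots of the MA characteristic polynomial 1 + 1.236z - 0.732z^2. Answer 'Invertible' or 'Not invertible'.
\text{Not invertible}

The MA(q) characteristic polynomial is P(z) = 1 + 1.236z - 0.732z^2.
Invertibility requires all roots to lie outside the unit circle, i.e. |z| > 1 for every root.
Set 1 + (1.236) z + (-0.732) z^2 = 0, i.e. a z^2 + b z + c = 0 with a = -0.732, b = 1.236, c = 1.
Discriminant D = b^2 - 4ac = (1.236)^2 - 4*(-0.732)*1 = 1.527696 - (-2.928) = 4.455696.
D >= 0, so the roots are real: z = (-b +/- sqrt(D)) / (2a) = (-1.236 +/- 2.110852) / (-1.464).
  z_1 = (-1.236 + 2.110852) / (-1.464) = -0.5976,   |z_1| = 0.5976.
  z_2 = (-1.236 - 2.110852) / (-1.464) = 2.2861,   |z_2| = 2.2861.
Moduli of all roots: 0.5976, 2.2861.
All moduli strictly greater than 1? No.
Verdict: Not invertible.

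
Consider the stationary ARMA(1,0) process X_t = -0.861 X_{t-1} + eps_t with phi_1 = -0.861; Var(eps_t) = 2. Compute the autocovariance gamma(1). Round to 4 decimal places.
\gamma(1) = -6.6569

Multiply the model equation by X_{t-k} and take expectations. With theta_0 = psi_0 = 1 and psi_j the MA(infinity) weights, this gives
  gamma(k) - sum_i phi_i gamma(k-i) = c_k,
  c_k = sigma^2 * sum_{j=k..q} theta_j psi_{j-k}   (c_k = 0 for k > q),
using gamma(-m) = gamma(m).
Pure AR (q = 0): c_0 = sigma^2 = 2, c_k = 0 for k >= 1.
Equations for k = 0 and k = 1 (AR order 1):
  gamma(0) = phi_1 gamma(1) + c_0
  gamma(1) = phi_1 gamma(0) + c_1
Substituting the second into the first: gamma(0) (1 - phi_1^2) = c_0 + phi_1 c_1, so
  gamma(0) = c_0 / (1 - phi_1^2) = 2 / (1 - (-0.861)^2) = 2 / 0.258679 = 7.73159.
  gamma(1) = phi_1 gamma(0) = (-0.861)(7.73159) = -6.656899.
Therefore gamma(1) = -6.6569 (to 4 decimal places).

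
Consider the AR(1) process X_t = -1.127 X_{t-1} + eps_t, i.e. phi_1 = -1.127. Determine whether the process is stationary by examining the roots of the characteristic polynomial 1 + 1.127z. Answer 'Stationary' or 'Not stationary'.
\text{Not stationary}

The AR(p) characteristic polynomial is P(z) = 1 + 1.127z.
Stationarity requires all roots to lie outside the unit circle, i.e. |z| > 1 for every root.
This is linear in z: 1 + (1.127) z = 0  =>  z = -1/(1.127) = -0.887311,  |z| = 0.887311.
Moduli of all roots: 0.8873.
All moduli strictly greater than 1? No.
Verdict: Not stationary.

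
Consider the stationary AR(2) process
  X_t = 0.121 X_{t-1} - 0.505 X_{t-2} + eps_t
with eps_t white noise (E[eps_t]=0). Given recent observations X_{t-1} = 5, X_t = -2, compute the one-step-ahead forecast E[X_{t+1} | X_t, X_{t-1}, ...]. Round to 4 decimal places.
E[X_{t+1} \mid \mathcal F_t] = -2.7670

For an AR(p) model X_t = c + sum_i phi_i X_{t-i} + eps_t, the
one-step-ahead conditional mean is
  E[X_{t+1} | X_t, ...] = c + sum_i phi_i X_{t+1-i}.
Substitute known values:
  E[X_{t+1} | ...] = (0.121) * (-2) + (-0.505) * (5)
                   = -2.7670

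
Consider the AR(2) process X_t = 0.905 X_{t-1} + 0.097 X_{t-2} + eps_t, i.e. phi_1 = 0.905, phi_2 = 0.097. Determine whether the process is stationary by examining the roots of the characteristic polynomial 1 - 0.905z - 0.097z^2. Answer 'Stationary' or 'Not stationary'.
\text{Not stationary}

The AR(p) characteristic polynomial is P(z) = 1 - 0.905z - 0.097z^2.
Stationarity requires all roots to lie outside the unit circle, i.e. |z| > 1 for every root.
Set 1 + (-0.905) z + (-0.097) z^2 = 0, i.e. a z^2 + b z + c = 0 with a = -0.097, b = -0.905, c = 1.
Discriminant D = b^2 - 4ac = (-0.905)^2 - 4*(-0.097)*1 = 0.819025 - (-0.388) = 1.207025.
D >= 0, so the roots are real: z = (-b +/- sqrt(D)) / (2a) = (0.905 +/- 1.098647) / (-0.194).
  z_1 = (0.905 + 1.098647) / (-0.194) = -10.3281,   |z_1| = 10.3281.
  z_2 = (0.905 - 1.098647) / (-0.194) = 0.9982,   |z_2| = 0.9982.
Moduli of all roots: 10.3281, 0.9982.
All moduli strictly greater than 1? No.
Verdict: Not stationary.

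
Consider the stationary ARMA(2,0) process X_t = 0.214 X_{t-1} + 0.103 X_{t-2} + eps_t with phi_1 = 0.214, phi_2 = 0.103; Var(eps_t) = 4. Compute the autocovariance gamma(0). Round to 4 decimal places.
\gamma(0) = 4.2869

Multiply the model equation by X_{t-k} and take expectations. With theta_0 = psi_0 = 1 and psi_j the MA(infinity) weights, this gives
  gamma(k) - sum_i phi_i gamma(k-i) = c_k,
  c_k = sigma^2 * sum_{j=k..q} theta_j psi_{j-k}   (c_k = 0 for k > q),
using gamma(-m) = gamma(m).
Pure AR (q = 0): c_0 = sigma^2 = 4, c_k = 0 for k >= 1.
Equations for k = 0, 1, 2 (AR order 2, c_2 = 0):
  (E0) gamma(0) = phi_1 gamma(1) + phi_2 gamma(2) + c_0
  (E1) gamma(1) = phi_1 gamma(0) + phi_2 gamma(1) + c_1
  (E2) gamma(2) = phi_1 gamma(1) + phi_2 gamma(0)
From (E1): gamma(1) = A gamma(0) + B with
  A = phi_1 / (1 - phi_2) = 0.214 / 0.897 = 0.238573,   B = c_1 / (1 - phi_2) = 0 / 0.897 = 0.
Insert (E2) into (E0): gamma(0) (1 - phi_2^2) = phi_1 (1 + phi_2) gamma(1) + c_0.
  phi_1 (1 + phi_2) = (0.214)(1.103) = 0.236042,   1 - phi_2^2 = 0.989391.
Replace gamma(1) by A gamma(0) + B and collect gamma(0):
  gamma(0) [0.989391 - (0.236042)(0.238573)] = c_0 = 4
  gamma(0) * 0.933078 = 4
  gamma(0) = 4 / 0.933078 = 4.286888.
Therefore gamma(0) = 4.2869 (to 4 decimal places).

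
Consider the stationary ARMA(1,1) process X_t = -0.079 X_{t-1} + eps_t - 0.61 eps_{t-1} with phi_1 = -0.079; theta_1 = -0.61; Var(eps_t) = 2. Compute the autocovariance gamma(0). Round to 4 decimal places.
\gamma(0) = 2.9554

Multiply the model equation by X_{t-k} and take expectations. With theta_0 = psi_0 = 1 and psi_j the MA(infinity) weights, this gives
  gamma(k) - sum_i phi_i gamma(k-i) = c_k,
  c_k = sigma^2 * sum_{j=k..q} theta_j psi_{j-k}   (c_k = 0 for k > q),
using gamma(-m) = gamma(m).
psi-weights needed (psi_j = theta_j + sum_i phi_i psi_{j-i}):
  psi_1 = theta_1 + phi_1 = -0.61 + (-0.079) = -0.689
Right-hand sides:
  c_0 = sigma^2 (1 + theta_1 psi_1) = 2 * (1 + (-0.61)(-0.689)) = 2 * 1.42029 = 2.84058
  c_1 = sigma^2 theta_1 = 2 * (-0.61) = -1.22
  c_2 = 0
Equations for k = 0 and k = 1 (AR order 1):
  gamma(0) = phi_1 gamma(1) + c_0
  gamma(1) = phi_1 gamma(0) + c_1
Substituting the second into the first: gamma(0) (1 - phi_1^2) = c_0 + phi_1 c_1, so
  gamma(0) = (c_0 + phi_1 c_1) / (1 - phi_1^2) = (2.84058 + (-0.079)(-1.22)) / (1 - (-0.079)^2) = 2.93696 / 0.993759 = 2.955405.
Therefore gamma(0) = 2.9554 (to 4 decimal places).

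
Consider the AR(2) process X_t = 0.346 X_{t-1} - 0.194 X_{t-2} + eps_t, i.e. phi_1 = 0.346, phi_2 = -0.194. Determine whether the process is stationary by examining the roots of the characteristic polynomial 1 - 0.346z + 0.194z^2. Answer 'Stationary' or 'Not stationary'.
\text{Stationary}

The AR(p) characteristic polynomial is P(z) = 1 - 0.346z + 0.194z^2.
Stationarity requires all roots to lie outside the unit circle, i.e. |z| > 1 for every root.
Set 1 + (-0.346) z + (0.194) z^2 = 0, i.e. a z^2 + b z + c = 0 with a = 0.194, b = -0.346, c = 1.
Discriminant D = b^2 - 4ac = (-0.346)^2 - 4*(0.194)*1 = 0.119716 - (0.776) = -0.656284.
D < 0, so the roots are the complex-conjugate pair z = (-b +/- i sqrt(-D)) / (2a) = 0.8918 +/- 2.0879i.
For a conjugate pair |z|^2 = z * conj(z) = (product of roots) = c/a = 1/(0.194) = 5.154639, so |z| = sqrt(5.154639) = 2.2704 for both roots.
Moduli of all roots: 2.2704, 2.2704.
All moduli strictly greater than 1? Yes.
Verdict: Stationary.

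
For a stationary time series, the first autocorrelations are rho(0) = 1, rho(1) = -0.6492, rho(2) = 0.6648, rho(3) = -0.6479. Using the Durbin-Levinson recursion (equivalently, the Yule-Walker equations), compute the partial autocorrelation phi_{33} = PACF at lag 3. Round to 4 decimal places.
\phi_{33} = -0.2620

The PACF at lag k is phi_{kk}, the last component of the solution
to the Yule-Walker system G_k phi = r_k where
  (G_k)_{ij} = rho(|i - j|), (r_k)_i = rho(i), i,j = 1..k.
Equivalently, Durbin-Levinson gives phi_{kk} iteratively:
  phi_{11} = rho(1)
  phi_{kk} = [rho(k) - sum_{j=1..k-1} phi_{k-1,j} rho(k-j)]
            / [1 - sum_{j=1..k-1} phi_{k-1,j} rho(j)],
  phi_{k,j} = phi_{k-1,j} - phi_{kk} phi_{k-1,k-j},  j = 1..k-1.
Step k = 1:
  phi_11 = rho(1) = -0.6492.
Step k = 2:
  phi_22 = [rho(2) - phi_11 rho(1)] / [1 - phi_11 rho(1)] = [0.6648 - (-0.6492)(-0.6492)] / [1 - (-0.6492)(-0.6492)]
         = 0.24333936 / 0.57853936 = 0.42061.
  Update: phi_21 = phi_11 - phi_22 phi_11 = -0.6492 - (0.42061)(-0.6492) = -0.37614.
Step k = 3:
  phi_33 = [rho(3) - phi_21 rho(2) - phi_22 rho(1)] / [1 - phi_21 rho(1) - phi_22 rho(2)]
    numerator   = -0.6479 - (-0.37614)(0.6648) - (0.42061)(-0.6492) = -0.12478215
    denominator = 1 - (-0.37614)(-0.6492) - (0.42061)(0.6648) = 0.47618843
  phi_33 = -0.12478215 / 0.47618843 = -0.262.
Therefore phi_{33} = -0.2620.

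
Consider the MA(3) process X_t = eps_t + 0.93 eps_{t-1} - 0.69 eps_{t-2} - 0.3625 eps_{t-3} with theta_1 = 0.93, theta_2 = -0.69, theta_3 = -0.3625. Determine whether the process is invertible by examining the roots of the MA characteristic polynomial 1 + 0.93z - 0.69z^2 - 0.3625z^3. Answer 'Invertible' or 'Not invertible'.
\text{Not invertible}

The MA(q) characteristic polynomial is P(z) = 1 + 0.93z - 0.69z^2 - 0.3625z^3.
Invertibility requires all roots to lie outside the unit circle, i.e. |z| > 1 for every root.
Degree 3: look for a simple real root z0 first, then factor out (1 - z/z0) and solve the remaining quadratic.
Testing z0 = -0.8: P(-0.8) = 1 + (0.93)(-0.8) + (-0.69)(-0.8)^2 + (-0.3625)(-0.8)^3
  = 1 + (-0.744) + (-0.4416) + (0.1856) = 0.  So z_0 = -0.8 is a root, |z_0| = 0.8.
Divide out the factor (1 + 1.25 z) = (1 - z/z0) (since 1/z0 = -1.25):
  P(z) = (1 + 1.25 z)(1 + (-0.32) z + (-0.29) z^2)
  [check: z-coef -0.32 - (-1.25) = 0.93; z^2-coef -0.29 - (-1.25)(-0.32) = -0.69; z^3-coef -(-1.25)(-0.29) = -0.3625.]
Remaining roots from the quadratic factor 1 + (-0.32) z + (-0.29) z^2:
  Set 1 + (-0.32) z + (-0.29) z^2 = 0, i.e. a z^2 + b z + c = 0 with a = -0.29, b = -0.32, c = 1.
  Discriminant D = b^2 - 4ac = (-0.32)^2 - 4*(-0.29)*1 = 0.1024 - (-1.16) = 1.2624.
  D >= 0, so the roots are real: z = (-b +/- sqrt(D)) / (2a) = (0.32 +/- 1.123566) / (-0.58).
    z_1 = (0.32 + 1.123566) / (-0.58) = -2.4889,   |z_1| = 2.4889.
    z_2 = (0.32 - 1.123566) / (-0.58) = 1.3855,   |z_2| = 1.3855.
Moduli of all roots: 0.8000, 2.4889, 1.3855.
All moduli strictly greater than 1? No.
Verdict: Not invertible.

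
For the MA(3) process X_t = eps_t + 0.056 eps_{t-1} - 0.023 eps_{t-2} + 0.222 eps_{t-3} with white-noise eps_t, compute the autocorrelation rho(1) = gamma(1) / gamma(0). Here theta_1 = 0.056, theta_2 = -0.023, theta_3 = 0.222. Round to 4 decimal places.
\rho(1) = 0.0471

For an MA(q) process with theta_0 = 1, the autocovariance is
  gamma(k) = sigma^2 * sum_{i=0..q-k} theta_i * theta_{i+k},
and rho(k) = gamma(k) / gamma(0). Sigma^2 cancels.
  numerator   = (1)*(0.056) + (0.056)*(-0.023) + (-0.023)*(0.222) = 0.049606.
  denominator = (1)^2 + (0.056)^2 + (-0.023)^2 + (0.222)^2 = 1.052949.
  rho(1) = 0.049606 / 1.052949 = 0.0471.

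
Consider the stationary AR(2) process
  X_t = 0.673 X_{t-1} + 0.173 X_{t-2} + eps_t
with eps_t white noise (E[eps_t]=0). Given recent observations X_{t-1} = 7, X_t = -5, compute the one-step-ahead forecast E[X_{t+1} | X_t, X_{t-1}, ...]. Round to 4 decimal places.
E[X_{t+1} \mid \mathcal F_t] = -2.1540

For an AR(p) model X_t = c + sum_i phi_i X_{t-i} + eps_t, the
one-step-ahead conditional mean is
  E[X_{t+1} | X_t, ...] = c + sum_i phi_i X_{t+1-i}.
Substitute known values:
  E[X_{t+1} | ...] = (0.673) * (-5) + (0.173) * (7)
                   = -2.1540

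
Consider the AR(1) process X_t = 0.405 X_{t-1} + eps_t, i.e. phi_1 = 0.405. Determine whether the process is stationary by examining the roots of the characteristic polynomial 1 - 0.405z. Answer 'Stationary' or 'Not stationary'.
\text{Stationary}

The AR(p) characteristic polynomial is P(z) = 1 - 0.405z.
Stationarity requires all roots to lie outside the unit circle, i.e. |z| > 1 for every root.
This is linear in z: 1 + (-0.405) z = 0  =>  z = -1/(-0.405) = 2.469136,  |z| = 2.469136.
Moduli of all roots: 2.4691.
All moduli strictly greater than 1? Yes.
Verdict: Stationary.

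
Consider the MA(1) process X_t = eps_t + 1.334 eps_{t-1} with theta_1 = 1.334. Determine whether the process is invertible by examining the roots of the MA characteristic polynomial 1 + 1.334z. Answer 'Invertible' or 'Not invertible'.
\text{Not invertible}

The MA(q) characteristic polynomial is P(z) = 1 + 1.334z.
Invertibility requires all roots to lie outside the unit circle, i.e. |z| > 1 for every root.
This is linear in z: 1 + (1.334) z = 0  =>  z = -1/(1.334) = -0.749625,  |z| = 0.749625.
Moduli of all roots: 0.7496.
All moduli strictly greater than 1? No.
Verdict: Not invertible.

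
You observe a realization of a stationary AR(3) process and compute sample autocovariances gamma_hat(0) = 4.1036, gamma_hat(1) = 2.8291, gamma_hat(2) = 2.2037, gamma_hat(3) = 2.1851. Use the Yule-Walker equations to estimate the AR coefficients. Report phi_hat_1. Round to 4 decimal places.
\hat\phi_{1} = 0.5800

The Yule-Walker equations for an AR(p) process read, in matrix form,
  Gamma_p phi = r_p,   with   (Gamma_p)_{ij} = gamma(|i - j|),
                       (r_p)_i = gamma(i),   i,j = 1..p.
Substitute the sample gammas (Toeplitz matrix and right-hand side of size 3):
  Gamma_p = [[4.1036, 2.8291, 2.2037], [2.8291, 4.1036, 2.8291], [2.2037, 2.8291, 4.1036]]
  r_p     = [2.8291, 2.2037, 2.1851]
Written out (R1..R3):
  (R1) 4.1036 phi_1 + 2.8291 phi_2 + 2.2037 phi_3 = 2.8291
  (R2) 2.8291 phi_1 + 4.1036 phi_2 + 2.8291 phi_3 = 2.2037
  (R3) 2.2037 phi_1 + 2.8291 phi_2 + 4.1036 phi_3 = 2.1851
Gaussian elimination:
  R2 <- R2 - (2.8291/4.1036) R1 = R2 - (0.689419) R1:  2.153165 phi_2 + 1.309827 phi_3 = 0.253265
  R3 <- R3 - (2.2037/4.1036) R1 = R3 - (0.537016) R1:  1.309827 phi_2 + 2.920177 phi_3 = 0.665827
  R3 <- R3 - (1.309827/2.153165) R2 = R3 - (0.608327) R2:  2.123374 phi_3 = 0.51176
Back-substitution:
  phi_hat_3 = 0.51176 / 2.123374 = 0.241012
  phi_hat_2 = (0.253265 - (1.309827)(0.241012)) / 2.153165 = -0.02899
  phi_hat_1 = (2.8291 - (2.8291)(-0.02899) - (2.2037)(0.241012)) / 4.1036 = 0.579978
So phi_hat = [0.5800, -0.0290, 0.2410].
Therefore phi_hat_1 = 0.5800.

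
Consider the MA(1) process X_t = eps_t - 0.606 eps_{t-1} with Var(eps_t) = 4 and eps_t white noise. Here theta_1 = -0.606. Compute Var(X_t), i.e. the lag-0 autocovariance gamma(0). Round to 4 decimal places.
\gamma(0) = 5.4689

For an MA(q) process X_t = eps_t + sum_i theta_i eps_{t-i} with
Var(eps_t) = sigma^2, the variance is
  gamma(0) = sigma^2 * (1 + sum_i theta_i^2).
  sum_i theta_i^2 = (-0.606)^2 = 0.367236.
  gamma(0) = 4 * (1 + 0.367236) = 4 * 1.367236 = 5.468944, which rounds to 5.4689.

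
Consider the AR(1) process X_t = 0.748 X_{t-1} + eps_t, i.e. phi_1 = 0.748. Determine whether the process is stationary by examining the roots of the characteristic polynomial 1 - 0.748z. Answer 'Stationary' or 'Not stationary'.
\text{Stationary}

The AR(p) characteristic polynomial is P(z) = 1 - 0.748z.
Stationarity requires all roots to lie outside the unit circle, i.e. |z| > 1 for every root.
This is linear in z: 1 + (-0.748) z = 0  =>  z = -1/(-0.748) = 1.336898,  |z| = 1.336898.
Moduli of all roots: 1.3369.
All moduli strictly greater than 1? Yes.
Verdict: Stationary.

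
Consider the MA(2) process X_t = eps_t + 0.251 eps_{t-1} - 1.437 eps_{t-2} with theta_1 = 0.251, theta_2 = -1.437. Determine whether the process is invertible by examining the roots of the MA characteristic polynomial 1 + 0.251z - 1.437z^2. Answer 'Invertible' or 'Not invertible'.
\text{Not invertible}

The MA(q) characteristic polynomial is P(z) = 1 + 0.251z - 1.437z^2.
Invertibility requires all roots to lie outside the unit circle, i.e. |z| > 1 for every root.
Set 1 + (0.251) z + (-1.437) z^2 = 0, i.e. a z^2 + b z + c = 0 with a = -1.437, b = 0.251, c = 1.
Discriminant D = b^2 - 4ac = (0.251)^2 - 4*(-1.437)*1 = 0.063001 - (-5.748) = 5.811001.
D >= 0, so the roots are real: z = (-b +/- sqrt(D)) / (2a) = (-0.251 +/- 2.410602) / (-2.874).
  z_1 = (-0.251 + 2.410602) / (-2.874) = -0.7514,   |z_1| = 0.7514.
  z_2 = (-0.251 - 2.410602) / (-2.874) = 0.9261,   |z_2| = 0.9261.
Moduli of all roots: 0.7514, 0.9261.
All moduli strictly greater than 1? No.
Verdict: Not invertible.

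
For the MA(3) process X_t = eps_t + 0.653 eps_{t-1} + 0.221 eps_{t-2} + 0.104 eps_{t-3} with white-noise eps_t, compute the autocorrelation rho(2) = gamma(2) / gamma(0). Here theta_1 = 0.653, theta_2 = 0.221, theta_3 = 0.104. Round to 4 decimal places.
\rho(2) = 0.1944

For an MA(q) process with theta_0 = 1, the autocovariance is
  gamma(k) = sigma^2 * sum_{i=0..q-k} theta_i * theta_{i+k},
and rho(k) = gamma(k) / gamma(0). Sigma^2 cancels.
  numerator   = (1)*(0.221) + (0.653)*(0.104) = 0.288912.
  denominator = (1)^2 + (0.653)^2 + (0.221)^2 + (0.104)^2 = 1.486066.
  rho(2) = 0.288912 / 1.486066 = 0.1944.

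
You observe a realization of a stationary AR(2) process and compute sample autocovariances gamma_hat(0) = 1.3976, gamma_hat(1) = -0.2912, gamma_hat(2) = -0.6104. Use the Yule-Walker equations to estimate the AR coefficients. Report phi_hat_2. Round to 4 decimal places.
\hat\phi_{2} = -0.5020

The Yule-Walker equations for an AR(p) process read, in matrix form,
  Gamma_p phi = r_p,   with   (Gamma_p)_{ij} = gamma(|i - j|),
                       (r_p)_i = gamma(i),   i,j = 1..p.
Substitute the sample gammas (Toeplitz matrix and right-hand side of size 2):
  Gamma_p = [[1.3976, -0.2912], [-0.2912, 1.3976]]
  r_p     = [-0.2912, -0.6104]
Written out:
  1.3976 phi_1 - 0.2912 phi_2 = -0.2912
  -0.2912 phi_1 + 1.3976 phi_2 = -0.6104
Solve by Cramer's rule:
  det = gamma(0)^2 - gamma(1)^2 = (1.3976)^2 - (-0.2912)^2 = 1.95328576 - 0.08479744 = 1.86848832
  phi_hat_1 = [gamma(1) gamma(0) - gamma(1) gamma(2)] / det = [(-0.2912)(1.3976) - (-0.2912)(-0.6104)] / 1.86848832 = -0.5847296 / 1.86848832 = -0.3129
  phi_hat_2 = [gamma(0) gamma(2) - gamma(1)^2] / det = [(1.3976)(-0.6104) - (-0.2912)^2] / 1.86848832 = -0.93789248 / 1.86848832 = -0.502
So phi_hat = [-0.3129, -0.5020].
Therefore phi_hat_2 = -0.5020.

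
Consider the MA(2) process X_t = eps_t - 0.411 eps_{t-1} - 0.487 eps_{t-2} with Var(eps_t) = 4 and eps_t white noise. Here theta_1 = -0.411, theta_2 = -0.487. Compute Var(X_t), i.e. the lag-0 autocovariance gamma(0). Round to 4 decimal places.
\gamma(0) = 5.6244

For an MA(q) process X_t = eps_t + sum_i theta_i eps_{t-i} with
Var(eps_t) = sigma^2, the variance is
  gamma(0) = sigma^2 * (1 + sum_i theta_i^2).
  sum_i theta_i^2 = (-0.411)^2 + (-0.487)^2 = 0.168921 + 0.237169 = 0.40609.
  gamma(0) = 4 * (1 + 0.40609) = 4 * 1.40609 = 5.62436, which rounds to 5.6244.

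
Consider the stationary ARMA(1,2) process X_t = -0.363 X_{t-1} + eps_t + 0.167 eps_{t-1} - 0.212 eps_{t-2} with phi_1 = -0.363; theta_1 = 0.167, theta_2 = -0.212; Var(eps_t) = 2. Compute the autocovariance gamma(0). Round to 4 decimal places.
\gamma(0) = 2.1225

Multiply the model equation by X_{t-k} and take expectations. With theta_0 = psi_0 = 1 and psi_j the MA(infinity) weights, this gives
  gamma(k) - sum_i phi_i gamma(k-i) = c_k,
  c_k = sigma^2 * sum_{j=k..q} theta_j psi_{j-k}   (c_k = 0 for k > q),
using gamma(-m) = gamma(m).
psi-weights needed (psi_j = theta_j + sum_i phi_i psi_{j-i}):
  psi_1 = theta_1 + phi_1 = 0.167 + (-0.363) = -0.196
  psi_2 = theta_2 + phi_1 psi_1 = -0.212 + (-0.363)(-0.196) = -0.140852
Right-hand sides:
  c_0 = sigma^2 (1 + theta_1 psi_1 + theta_2 psi_2) = 2 * (1 + (0.167)(-0.196) + (-0.212)(-0.140852)) = 2 * 0.997129 = 1.994257
  c_1 = sigma^2 (theta_1 + theta_2 psi_1) = 2 * (0.167 + (-0.212)(-0.196)) = 0.417104
  c_2 = sigma^2 theta_2 = 2 * (-0.212) = -0.424
Equations for k = 0 and k = 1 (AR order 1):
  gamma(0) = phi_1 gamma(1) + c_0
  gamma(1) = phi_1 gamma(0) + c_1
Substituting the second into the first: gamma(0) (1 - phi_1^2) = c_0 + phi_1 c_1, so
  gamma(0) = (c_0 + phi_1 c_1) / (1 - phi_1^2) = (1.994257 + (-0.363)(0.417104)) / (1 - (-0.363)^2) = 1.842848 / 0.868231 = 2.122532.
Therefore gamma(0) = 2.1225 (to 4 decimal places).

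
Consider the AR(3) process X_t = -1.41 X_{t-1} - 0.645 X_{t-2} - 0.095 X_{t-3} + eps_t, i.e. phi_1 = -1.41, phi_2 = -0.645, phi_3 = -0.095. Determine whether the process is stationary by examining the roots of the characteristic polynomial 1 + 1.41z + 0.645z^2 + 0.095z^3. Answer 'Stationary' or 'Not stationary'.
\text{Stationary}

The AR(p) characteristic polynomial is P(z) = 1 + 1.41z + 0.645z^2 + 0.095z^3.
Stationarity requires all roots to lie outside the unit circle, i.e. |z| > 1 for every root.
Degree 3: look for a simple real root z0 first, then factor out (1 - z/z0) and solve the remaining quadratic.
Testing z0 = -2: P(-2) = 1 + (1.41)(-2) + (0.645)(-2)^2 + (0.095)(-2)^3
  = 1 + (-2.82) + (2.58) + (-0.76) = 0.  So z_0 = -2 is a root, |z_0| = 2.
Divide out the factor (1 + 0.5 z) = (1 - z/z0) (since 1/z0 = -0.5):
  P(z) = (1 + 0.5 z)(1 + (0.91) z + (0.19) z^2)
  [check: z-coef 0.91 - (-0.5) = 1.41; z^2-coef 0.19 - (-0.5)(0.91) = 0.645; z^3-coef -(-0.5)(0.19) = 0.095.]
Remaining roots from the quadratic factor 1 + (0.91) z + (0.19) z^2:
  Set 1 + (0.91) z + (0.19) z^2 = 0, i.e. a z^2 + b z + c = 0 with a = 0.19, b = 0.91, c = 1.
  Discriminant D = b^2 - 4ac = (0.91)^2 - 4*(0.19)*1 = 0.8281 - (0.76) = 0.0681.
  D >= 0, so the roots are real: z = (-b +/- sqrt(D)) / (2a) = (-0.91 +/- 0.26096) / (0.38).
    z_1 = (-0.91 + 0.26096) / (0.38) = -1.708,   |z_1| = 1.708.
    z_2 = (-0.91 - 0.26096) / (0.38) = -3.0815,   |z_2| = 3.0815.
Moduli of all roots: 2.0000, 1.7080, 3.0815.
All moduli strictly greater than 1? Yes.
Verdict: Stationary.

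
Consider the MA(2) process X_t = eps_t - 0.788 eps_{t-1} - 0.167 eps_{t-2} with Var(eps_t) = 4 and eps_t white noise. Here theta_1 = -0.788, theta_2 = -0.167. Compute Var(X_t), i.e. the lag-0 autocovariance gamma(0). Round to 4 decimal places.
\gamma(0) = 6.5953

For an MA(q) process X_t = eps_t + sum_i theta_i eps_{t-i} with
Var(eps_t) = sigma^2, the variance is
  gamma(0) = sigma^2 * (1 + sum_i theta_i^2).
  sum_i theta_i^2 = (-0.788)^2 + (-0.167)^2 = 0.620944 + 0.027889 = 0.648833.
  gamma(0) = 4 * (1 + 0.648833) = 4 * 1.648833 = 6.595332, which rounds to 6.5953.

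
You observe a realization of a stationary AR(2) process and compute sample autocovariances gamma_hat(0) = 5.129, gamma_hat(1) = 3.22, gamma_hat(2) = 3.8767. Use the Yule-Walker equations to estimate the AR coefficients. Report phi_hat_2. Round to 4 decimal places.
\hat\phi_{2} = 0.5970

The Yule-Walker equations for an AR(p) process read, in matrix form,
  Gamma_p phi = r_p,   with   (Gamma_p)_{ij} = gamma(|i - j|),
                       (r_p)_i = gamma(i),   i,j = 1..p.
Substitute the sample gammas (Toeplitz matrix and right-hand side of size 2):
  Gamma_p = [[5.129, 3.22], [3.22, 5.129]]
  r_p     = [3.22, 3.8767]
Written out:
  5.129 phi_1 + 3.22 phi_2 = 3.22
  3.22 phi_1 + 5.129 phi_2 = 3.8767
Solve by Cramer's rule:
  det = gamma(0)^2 - gamma(1)^2 = (5.129)^2 - (3.22)^2 = 26.306641 - 10.3684 = 15.938241
  phi_hat_1 = [gamma(1) gamma(0) - gamma(1) gamma(2)] / det = [(3.22)(5.129) - (3.22)(3.8767)] / 15.938241 = 4.032406 / 15.938241 = 0.253
  phi_hat_2 = [gamma(0) gamma(2) - gamma(1)^2] / det = [(5.129)(3.8767) - (3.22)^2] / 15.938241 = 9.5151943 / 15.938241 = 0.597
So phi_hat = [0.2530, 0.5970].
Therefore phi_hat_2 = 0.5970.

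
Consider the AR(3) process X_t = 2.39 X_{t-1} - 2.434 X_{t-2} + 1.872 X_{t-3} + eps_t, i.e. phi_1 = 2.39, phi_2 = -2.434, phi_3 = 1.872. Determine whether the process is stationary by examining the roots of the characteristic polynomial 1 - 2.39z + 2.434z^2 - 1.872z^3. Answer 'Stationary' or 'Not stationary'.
\text{Not stationary}

The AR(p) characteristic polynomial is P(z) = 1 - 2.39z + 2.434z^2 - 1.872z^3.
Stationarity requires all roots to lie outside the unit circle, i.e. |z| > 1 for every root.
Degree 3: look for a simple real root z0 first, then factor out (1 - z/z0) and solve the remaining quadratic.
Testing z0 = 0.625: P(0.625) = 1 + (-2.39)(0.625) + (2.434)(0.625)^2 + (-1.872)(0.625)^3
  = 1 + (-1.49375) + (0.950781) + (-0.457031) = 0.  So z_0 = 0.625 is a root, |z_0| = 0.625.
Divide out the factor (1 - 1.6 z) = (1 - z/z0) (since 1/z0 = 1.6):
  P(z) = (1 - 1.6 z)(1 + (-0.79) z + (1.17) z^2)
  [check: z-coef -0.79 - (1.6) = -2.39; z^2-coef 1.17 - (1.6)(-0.79) = 2.434; z^3-coef -(1.6)(1.17) = -1.872.]
Remaining roots from the quadratic factor 1 + (-0.79) z + (1.17) z^2:
  Set 1 + (-0.79) z + (1.17) z^2 = 0, i.e. a z^2 + b z + c = 0 with a = 1.17, b = -0.79, c = 1.
  Discriminant D = b^2 - 4ac = (-0.79)^2 - 4*(1.17)*1 = 0.6241 - (4.68) = -4.0559.
  D < 0, so the roots are the complex-conjugate pair z = (-b +/- i sqrt(-D)) / (2a) = 0.3376 +/- 0.8607i.
  For a conjugate pair |z|^2 = z * conj(z) = (product of roots) = c/a = 1/(1.17) = 0.854701, so |z| = sqrt(0.854701) = 0.9245 for both roots.
Moduli of all roots: 0.6250, 0.9245, 0.9245.
All moduli strictly greater than 1? No.
Verdict: Not stationary.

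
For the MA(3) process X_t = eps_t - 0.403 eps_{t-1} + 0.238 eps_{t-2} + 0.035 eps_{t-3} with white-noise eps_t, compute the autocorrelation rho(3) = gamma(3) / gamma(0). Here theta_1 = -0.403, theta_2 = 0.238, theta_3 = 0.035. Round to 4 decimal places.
\rho(3) = 0.0287

For an MA(q) process with theta_0 = 1, the autocovariance is
  gamma(k) = sigma^2 * sum_{i=0..q-k} theta_i * theta_{i+k},
and rho(k) = gamma(k) / gamma(0). Sigma^2 cancels.
  numerator   = (1)*(0.035) = 0.035.
  denominator = (1)^2 + (-0.403)^2 + (0.238)^2 + (0.035)^2 = 1.220278.
  rho(3) = 0.035 / 1.220278 = 0.0287.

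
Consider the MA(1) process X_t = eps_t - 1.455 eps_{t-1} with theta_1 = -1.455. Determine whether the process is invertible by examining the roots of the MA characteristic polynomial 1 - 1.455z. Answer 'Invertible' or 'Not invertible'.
\text{Not invertible}

The MA(q) characteristic polynomial is P(z) = 1 - 1.455z.
Invertibility requires all roots to lie outside the unit circle, i.e. |z| > 1 for every root.
This is linear in z: 1 + (-1.455) z = 0  =>  z = -1/(-1.455) = 0.687285,  |z| = 0.687285.
Moduli of all roots: 0.6873.
All moduli strictly greater than 1? No.
Verdict: Not invertible.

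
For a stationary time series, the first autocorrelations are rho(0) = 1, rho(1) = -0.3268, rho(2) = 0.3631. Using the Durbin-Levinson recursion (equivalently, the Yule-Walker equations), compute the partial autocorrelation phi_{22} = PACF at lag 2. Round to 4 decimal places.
\phi_{22} = 0.2869

The PACF at lag k is phi_{kk}, the last component of the solution
to the Yule-Walker system G_k phi = r_k where
  (G_k)_{ij} = rho(|i - j|), (r_k)_i = rho(i), i,j = 1..k.
Equivalently, Durbin-Levinson gives phi_{kk} iteratively:
  phi_{11} = rho(1)
  phi_{kk} = [rho(k) - sum_{j=1..k-1} phi_{k-1,j} rho(k-j)]
            / [1 - sum_{j=1..k-1} phi_{k-1,j} rho(j)],
  phi_{k,j} = phi_{k-1,j} - phi_{kk} phi_{k-1,k-j},  j = 1..k-1.
Step k = 1:
  phi_11 = rho(1) = -0.3268.
Step k = 2:
  phi_22 = [rho(2) - phi_11 rho(1)] / [1 - phi_11 rho(1)] = [0.3631 - (-0.3268)(-0.3268)] / [1 - (-0.3268)(-0.3268)]
         = 0.25630176 / 0.89320176 = 0.2869.
Therefore phi_{22} = 0.2869.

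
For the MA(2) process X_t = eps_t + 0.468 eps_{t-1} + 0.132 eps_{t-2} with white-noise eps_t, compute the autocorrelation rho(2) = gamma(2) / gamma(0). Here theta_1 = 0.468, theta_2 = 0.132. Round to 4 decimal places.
\rho(2) = 0.1068

For an MA(q) process with theta_0 = 1, the autocovariance is
  gamma(k) = sigma^2 * sum_{i=0..q-k} theta_i * theta_{i+k},
and rho(k) = gamma(k) / gamma(0). Sigma^2 cancels.
  numerator   = (1)*(0.132) = 0.132.
  denominator = (1)^2 + (0.468)^2 + (0.132)^2 = 1.236448.
  rho(2) = 0.132 / 1.236448 = 0.1068.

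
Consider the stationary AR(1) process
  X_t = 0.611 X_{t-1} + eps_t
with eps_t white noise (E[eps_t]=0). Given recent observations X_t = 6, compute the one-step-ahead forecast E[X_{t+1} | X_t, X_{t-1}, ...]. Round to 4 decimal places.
E[X_{t+1} \mid \mathcal F_t] = 3.6660

For an AR(p) model X_t = c + sum_i phi_i X_{t-i} + eps_t, the
one-step-ahead conditional mean is
  E[X_{t+1} | X_t, ...] = c + sum_i phi_i X_{t+1-i}.
Substitute known values:
  E[X_{t+1} | ...] = (0.611) * (6)
                   = 3.6660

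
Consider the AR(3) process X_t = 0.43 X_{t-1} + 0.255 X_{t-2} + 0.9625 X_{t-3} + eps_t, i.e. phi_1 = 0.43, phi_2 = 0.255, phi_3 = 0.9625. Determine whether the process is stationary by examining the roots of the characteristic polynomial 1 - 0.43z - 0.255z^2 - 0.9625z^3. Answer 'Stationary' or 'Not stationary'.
\text{Not stationary}

The AR(p) characteristic polynomial is P(z) = 1 - 0.43z - 0.255z^2 - 0.9625z^3.
Stationarity requires all roots to lie outside the unit circle, i.e. |z| > 1 for every root.
Degree 3: look for a simple real root z0 first, then factor out (1 - z/z0) and solve the remaining quadratic.
Testing z0 = 0.8: P(0.8) = 1 + (-0.43)(0.8) + (-0.255)(0.8)^2 + (-0.9625)(0.8)^3
  = 1 + (-0.344) + (-0.1632) + (-0.4928) = 0.  So z_0 = 0.8 is a root, |z_0| = 0.8.
Divide out the factor (1 - 1.25 z) = (1 - z/z0) (since 1/z0 = 1.25):
  P(z) = (1 - 1.25 z)(1 + (0.82) z + (0.77) z^2)
  [check: z-coef 0.82 - (1.25) = -0.43; z^2-coef 0.77 - (1.25)(0.82) = -0.255; z^3-coef -(1.25)(0.77) = -0.9625.]
Remaining roots from the quadratic factor 1 + (0.82) z + (0.77) z^2:
  Set 1 + (0.82) z + (0.77) z^2 = 0, i.e. a z^2 + b z + c = 0 with a = 0.77, b = 0.82, c = 1.
  Discriminant D = b^2 - 4ac = (0.82)^2 - 4*(0.77)*1 = 0.6724 - (3.08) = -2.4076.
  D < 0, so the roots are the complex-conjugate pair z = (-b +/- i sqrt(-D)) / (2a) = -0.5325 +/- 1.0076i.
  For a conjugate pair |z|^2 = z * conj(z) = (product of roots) = c/a = 1/(0.77) = 1.298701, so |z| = sqrt(1.298701) = 1.1396 for both roots.
Moduli of all roots: 0.8000, 1.1396, 1.1396.
All moduli strictly greater than 1? No.
Verdict: Not stationary.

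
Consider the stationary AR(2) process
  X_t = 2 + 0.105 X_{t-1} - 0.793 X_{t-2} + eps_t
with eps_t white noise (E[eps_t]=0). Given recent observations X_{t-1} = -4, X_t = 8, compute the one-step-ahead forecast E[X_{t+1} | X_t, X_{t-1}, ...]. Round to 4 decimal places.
E[X_{t+1} \mid \mathcal F_t] = 6.0120

For an AR(p) model X_t = c + sum_i phi_i X_{t-i} + eps_t, the
one-step-ahead conditional mean is
  E[X_{t+1} | X_t, ...] = c + sum_i phi_i X_{t+1-i}.
Substitute known values:
  E[X_{t+1} | ...] = 2 + (0.105) * (8) + (-0.793) * (-4)
                   = 6.0120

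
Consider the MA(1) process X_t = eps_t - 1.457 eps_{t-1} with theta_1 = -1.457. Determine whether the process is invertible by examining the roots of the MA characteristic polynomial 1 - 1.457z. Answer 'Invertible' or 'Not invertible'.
\text{Not invertible}

The MA(q) characteristic polynomial is P(z) = 1 - 1.457z.
Invertibility requires all roots to lie outside the unit circle, i.e. |z| > 1 for every root.
This is linear in z: 1 + (-1.457) z = 0  =>  z = -1/(-1.457) = 0.686342,  |z| = 0.686342.
Moduli of all roots: 0.6863.
All moduli strictly greater than 1? No.
Verdict: Not invertible.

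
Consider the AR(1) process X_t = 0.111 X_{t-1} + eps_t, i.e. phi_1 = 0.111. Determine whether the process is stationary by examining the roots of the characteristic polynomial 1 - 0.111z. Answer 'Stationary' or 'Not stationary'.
\text{Stationary}

The AR(p) characteristic polynomial is P(z) = 1 - 0.111z.
Stationarity requires all roots to lie outside the unit circle, i.e. |z| > 1 for every root.
This is linear in z: 1 + (-0.111) z = 0  =>  z = -1/(-0.111) = 9.009009,  |z| = 9.009009.
Moduli of all roots: 9.0090.
All moduli strictly greater than 1? Yes.
Verdict: Stationary.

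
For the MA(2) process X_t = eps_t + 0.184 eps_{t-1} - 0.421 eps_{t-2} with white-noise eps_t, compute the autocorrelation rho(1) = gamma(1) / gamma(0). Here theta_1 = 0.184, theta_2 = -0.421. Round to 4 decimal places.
\rho(1) = 0.0880

For an MA(q) process with theta_0 = 1, the autocovariance is
  gamma(k) = sigma^2 * sum_{i=0..q-k} theta_i * theta_{i+k},
and rho(k) = gamma(k) / gamma(0). Sigma^2 cancels.
  numerator   = (1)*(0.184) + (0.184)*(-0.421) = 0.106536.
  denominator = (1)^2 + (0.184)^2 + (-0.421)^2 = 1.211097.
  rho(1) = 0.106536 / 1.211097 = 0.0880.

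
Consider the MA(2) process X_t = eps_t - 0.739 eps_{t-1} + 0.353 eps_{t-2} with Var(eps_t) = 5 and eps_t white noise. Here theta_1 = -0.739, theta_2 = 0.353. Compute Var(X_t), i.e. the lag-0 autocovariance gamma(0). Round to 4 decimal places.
\gamma(0) = 8.3537

For an MA(q) process X_t = eps_t + sum_i theta_i eps_{t-i} with
Var(eps_t) = sigma^2, the variance is
  gamma(0) = sigma^2 * (1 + sum_i theta_i^2).
  sum_i theta_i^2 = (-0.739)^2 + (0.353)^2 = 0.546121 + 0.124609 = 0.67073.
  gamma(0) = 5 * (1 + 0.67073) = 5 * 1.67073 = 8.35365, which rounds to 8.3537.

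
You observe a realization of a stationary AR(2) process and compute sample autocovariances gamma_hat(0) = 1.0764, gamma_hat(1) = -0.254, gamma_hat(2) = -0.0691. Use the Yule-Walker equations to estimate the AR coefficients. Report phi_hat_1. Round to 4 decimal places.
\hat\phi_{1} = -0.2659

The Yule-Walker equations for an AR(p) process read, in matrix form,
  Gamma_p phi = r_p,   with   (Gamma_p)_{ij} = gamma(|i - j|),
                       (r_p)_i = gamma(i),   i,j = 1..p.
Substitute the sample gammas (Toeplitz matrix and right-hand side of size 2):
  Gamma_p = [[1.0764, -0.254], [-0.254, 1.0764]]
  r_p     = [-0.254, -0.0691]
Written out:
  1.0764 phi_1 - 0.254 phi_2 = -0.254
  -0.254 phi_1 + 1.0764 phi_2 = -0.0691
Solve by Cramer's rule:
  det = gamma(0)^2 - gamma(1)^2 = (1.0764)^2 - (-0.254)^2 = 1.15863696 - 0.064516 = 1.09412096
  phi_hat_1 = [gamma(1) gamma(0) - gamma(1) gamma(2)] / det = [(-0.254)(1.0764) - (-0.254)(-0.0691)] / 1.09412096 = -0.290957 / 1.09412096 = -0.2659
  phi_hat_2 = [gamma(0) gamma(2) - gamma(1)^2] / det = [(1.0764)(-0.0691) - (-0.254)^2] / 1.09412096 = -0.13889524 / 1.09412096 = -0.1269
So phi_hat = [-0.2659, -0.1269].
Therefore phi_hat_1 = -0.2659.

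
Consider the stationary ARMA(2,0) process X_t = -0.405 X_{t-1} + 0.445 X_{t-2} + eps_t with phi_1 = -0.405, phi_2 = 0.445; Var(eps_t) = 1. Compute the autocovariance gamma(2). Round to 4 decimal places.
\gamma(2) = 1.9752

Multiply the model equation by X_{t-k} and take expectations. With theta_0 = psi_0 = 1 and psi_j the MA(infinity) weights, this gives
  gamma(k) - sum_i phi_i gamma(k-i) = c_k,
  c_k = sigma^2 * sum_{j=k..q} theta_j psi_{j-k}   (c_k = 0 for k > q),
using gamma(-m) = gamma(m).
Pure AR (q = 0): c_0 = sigma^2 = 1, c_k = 0 for k >= 1.
Equations for k = 0, 1, 2 (AR order 2, c_2 = 0):
  (E0) gamma(0) = phi_1 gamma(1) + phi_2 gamma(2) + c_0
  (E1) gamma(1) = phi_1 gamma(0) + phi_2 gamma(1) + c_1
  (E2) gamma(2) = phi_1 gamma(1) + phi_2 gamma(0)
From (E1): gamma(1) = A gamma(0) + B with
  A = phi_1 / (1 - phi_2) = -0.405 / 0.555 = -0.72973,   B = c_1 / (1 - phi_2) = 0 / 0.555 = 0.
Insert (E2) into (E0): gamma(0) (1 - phi_2^2) = phi_1 (1 + phi_2) gamma(1) + c_0.
  phi_1 (1 + phi_2) = (-0.405)(1.445) = -0.585225,   1 - phi_2^2 = 0.801975.
Replace gamma(1) by A gamma(0) + B and collect gamma(0):
  gamma(0) [0.801975 - (-0.585225)(-0.72973)] = c_0 = 1
  gamma(0) * 0.374919 = 1
  gamma(0) = 1 / 0.374919 = 2.667243.
  gamma(1) = A gamma(0) = (-0.72973)(2.667243) = -1.946367.
  gamma(2) = phi_1 gamma(1) + phi_2 gamma(0) = (-0.405)(-1.946367) + (0.445)(2.667243) = 1.975202.
Therefore gamma(2) = 1.9752 (to 4 decimal places).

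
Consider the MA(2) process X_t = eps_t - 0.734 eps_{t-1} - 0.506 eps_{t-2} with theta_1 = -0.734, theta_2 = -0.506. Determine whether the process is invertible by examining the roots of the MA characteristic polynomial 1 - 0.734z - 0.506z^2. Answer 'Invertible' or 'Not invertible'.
\text{Not invertible}

The MA(q) characteristic polynomial is P(z) = 1 - 0.734z - 0.506z^2.
Invertibility requires all roots to lie outside the unit circle, i.e. |z| > 1 for every root.
Set 1 + (-0.734) z + (-0.506) z^2 = 0, i.e. a z^2 + b z + c = 0 with a = -0.506, b = -0.734, c = 1.
Discriminant D = b^2 - 4ac = (-0.734)^2 - 4*(-0.506)*1 = 0.538756 - (-2.024) = 2.562756.
D >= 0, so the roots are real: z = (-b +/- sqrt(D)) / (2a) = (0.734 +/- 1.600861) / (-1.012).
  z_1 = (0.734 + 1.600861) / (-1.012) = -2.3072,   |z_1| = 2.3072.
  z_2 = (0.734 - 1.600861) / (-1.012) = 0.8566,   |z_2| = 0.8566.
Moduli of all roots: 2.3072, 0.8566.
All moduli strictly greater than 1? No.
Verdict: Not invertible.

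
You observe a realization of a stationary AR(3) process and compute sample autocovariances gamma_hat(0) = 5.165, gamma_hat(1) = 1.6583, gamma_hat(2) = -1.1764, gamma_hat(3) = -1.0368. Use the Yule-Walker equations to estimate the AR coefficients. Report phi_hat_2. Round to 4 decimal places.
\hat\phi_{2} = -0.3790

The Yule-Walker equations for an AR(p) process read, in matrix form,
  Gamma_p phi = r_p,   with   (Gamma_p)_{ij} = gamma(|i - j|),
                       (r_p)_i = gamma(i),   i,j = 1..p.
Substitute the sample gammas (Toeplitz matrix and right-hand side of size 3):
  Gamma_p = [[5.165, 1.6583, -1.1764], [1.6583, 5.165, 1.6583], [-1.1764, 1.6583, 5.165]]
  r_p     = [1.6583, -1.1764, -1.0368]
Written out (R1..R3):
  (R1) 5.165 phi_1 + 1.6583 phi_2 - 1.1764 phi_3 = 1.6583
  (R2) 1.6583 phi_1 + 5.165 phi_2 + 1.6583 phi_3 = -1.1764
  (R3) -1.1764 phi_1 + 1.6583 phi_2 + 5.165 phi_3 = -1.0368
Gaussian elimination:
  R2 <- R2 - (1.6583/5.165) R1 = R2 - (0.321065) R1:  4.632578 phi_2 + 2.036001 phi_3 = -1.708822
  R3 <- R3 - (-1.1764/5.165) R1 = R3 - (-0.227764) R1:  2.036001 phi_2 + 4.897059 phi_3 = -0.659099
  R3 <- R3 - (2.036001/4.632578) R2 = R3 - (0.439496) R2:  4.002244 phi_3 = 0.091921
Back-substitution:
  phi_hat_3 = 0.091921 / 4.002244 = 0.022967
  phi_hat_2 = (-1.708822 - (2.036001)(0.022967)) / 4.632578 = -0.378965
  phi_hat_1 = (1.6583 - (1.6583)(-0.378965) - (-1.1764)(0.022967)) / 5.165 = 0.447968
So phi_hat = [0.4480, -0.3790, 0.0230].
Therefore phi_hat_2 = -0.3790.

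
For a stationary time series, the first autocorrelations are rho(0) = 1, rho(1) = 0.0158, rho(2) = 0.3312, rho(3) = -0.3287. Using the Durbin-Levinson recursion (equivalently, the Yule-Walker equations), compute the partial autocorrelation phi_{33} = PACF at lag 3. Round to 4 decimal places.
\phi_{33} = -0.3791

The PACF at lag k is phi_{kk}, the last component of the solution
to the Yule-Walker system G_k phi = r_k where
  (G_k)_{ij} = rho(|i - j|), (r_k)_i = rho(i), i,j = 1..k.
Equivalently, Durbin-Levinson gives phi_{kk} iteratively:
  phi_{11} = rho(1)
  phi_{kk} = [rho(k) - sum_{j=1..k-1} phi_{k-1,j} rho(k-j)]
            / [1 - sum_{j=1..k-1} phi_{k-1,j} rho(j)],
  phi_{k,j} = phi_{k-1,j} - phi_{kk} phi_{k-1,k-j},  j = 1..k-1.
Step k = 1:
  phi_11 = rho(1) = 0.0158.
Step k = 2:
  phi_22 = [rho(2) - phi_11 rho(1)] / [1 - phi_11 rho(1)] = [0.3312 - (0.0158)(0.0158)] / [1 - (0.0158)(0.0158)]
         = 0.33095036 / 0.99975036 = 0.331033.
  Update: phi_21 = phi_11 - phi_22 phi_11 = 0.0158 - (0.331033)(0.0158) = 0.01057.
Step k = 3:
  phi_33 = [rho(3) - phi_21 rho(2) - phi_22 rho(1)] / [1 - phi_21 rho(1) - phi_22 rho(2)]
    numerator   = -0.3287 - (0.01057)(0.3312) - (0.331033)(0.0158) = -0.337431
    denominator = 1 - (0.01057)(0.0158) - (0.331033)(0.3312) = 0.89019487
  phi_33 = -0.337431 / 0.89019487 = -0.3791.
Therefore phi_{33} = -0.3791.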